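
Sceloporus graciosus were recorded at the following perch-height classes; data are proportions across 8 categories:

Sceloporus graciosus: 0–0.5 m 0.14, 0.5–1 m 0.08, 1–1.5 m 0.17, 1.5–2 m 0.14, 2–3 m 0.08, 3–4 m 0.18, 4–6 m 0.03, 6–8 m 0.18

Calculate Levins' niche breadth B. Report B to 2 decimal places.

Σpᵢ² = 0.14² + 0.08² + 0.17² + 0.14² + 0.08² + 0.18² + 0.03² + 0.18² = 0.0196 + 0.0064 + 0.0289 + 0.0196 + 0.0064 + 0.0324 + 0.0009 + 0.0324 = 0.1466
B = 1 / 0.1466 = 6.8213

6.82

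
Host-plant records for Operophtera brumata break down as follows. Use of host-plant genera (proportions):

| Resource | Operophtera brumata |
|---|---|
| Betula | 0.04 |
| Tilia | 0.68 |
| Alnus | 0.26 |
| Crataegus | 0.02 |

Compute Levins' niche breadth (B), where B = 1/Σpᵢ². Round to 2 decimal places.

1.88

Σpᵢ² = 0.04² + 0.68² + 0.26² + 0.02² = 0.0016 + 0.4624 + 0.0676 + 0.0004 = 0.5320
B = 1 / 0.5320 = 1.8797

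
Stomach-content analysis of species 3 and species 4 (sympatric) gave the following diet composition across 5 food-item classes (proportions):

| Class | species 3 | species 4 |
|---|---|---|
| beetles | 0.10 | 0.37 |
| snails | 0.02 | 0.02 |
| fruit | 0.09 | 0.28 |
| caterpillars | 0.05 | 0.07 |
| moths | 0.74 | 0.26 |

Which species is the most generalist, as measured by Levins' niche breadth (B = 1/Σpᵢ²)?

species 4

Σp_3ᵢ² = 0.10² + 0.02² + 0.09² + 0.05² + 0.74² = 0.0100 + 0.0004 + 0.0081 + 0.0025 + 0.5476 = 0.5686
B_3 = 1 / 0.5686 = 1.7587
Σp_4ᵢ² = 0.37² + 0.02² + 0.28² + 0.07² + 0.26² = 0.1369 + 0.0004 + 0.0784 + 0.0049 + 0.0676 = 0.2882
B_4 = 1 / 0.2882 = 3.4698
Highest B → broadest niche (most generalist): species 4 (B = 3.47).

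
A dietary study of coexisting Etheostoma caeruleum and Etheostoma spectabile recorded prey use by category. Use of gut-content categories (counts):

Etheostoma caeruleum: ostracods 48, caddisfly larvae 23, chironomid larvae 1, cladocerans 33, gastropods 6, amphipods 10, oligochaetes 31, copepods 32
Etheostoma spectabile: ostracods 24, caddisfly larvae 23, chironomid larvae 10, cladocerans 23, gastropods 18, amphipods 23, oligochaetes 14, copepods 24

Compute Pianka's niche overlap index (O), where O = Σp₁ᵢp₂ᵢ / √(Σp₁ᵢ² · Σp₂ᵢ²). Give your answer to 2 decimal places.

0.89

Proportions for Etheostoma caeruleum (n=184): 48/184=0.2609, 23/184=0.1250, 1/184=0.0054, 33/184=0.1793, 6/184=0.0326, 10/184=0.0543, 31/184=0.1685, 32/184=0.1739
Proportions for Etheostoma spectabile (n=159): 24/159=0.1509, 23/159=0.1447, 10/159=0.0629, 23/159=0.1447, 18/159=0.1132, 23/159=0.1447, 14/159=0.0881, 24/159=0.1509
Σ p₁ᵢp₂ᵢ = 0.039370 + 0.018088 + 0.000340 + 0.025945 + 0.003690 + 0.007857 + 0.014845 + 0.026242 = 0.136377
Σp_1ᵢ² = 0.2609² + 0.1250² + 0.0054² + 0.1793² + 0.0326² + 0.0543² + 0.1685² + 0.1739² = 0.068069 + 0.015625 + 0.000029 + 0.032148 + 0.001063 + 0.002948 + 0.028392 + 0.030241 = 0.178515
Σp_2ᵢ² = 0.1509² + 0.1447² + 0.0629² + 0.1447² + 0.1132² + 0.1447² + 0.0881² + 0.1509² = 0.022771 + 0.020938 + 0.003956 + 0.020938 + 0.012814 + 0.020938 + 0.007762 + 0.022771 = 0.132888
O = 0.136377 / √(0.178515 × 0.132888) = 0.136377 / 0.1540211 = 0.8854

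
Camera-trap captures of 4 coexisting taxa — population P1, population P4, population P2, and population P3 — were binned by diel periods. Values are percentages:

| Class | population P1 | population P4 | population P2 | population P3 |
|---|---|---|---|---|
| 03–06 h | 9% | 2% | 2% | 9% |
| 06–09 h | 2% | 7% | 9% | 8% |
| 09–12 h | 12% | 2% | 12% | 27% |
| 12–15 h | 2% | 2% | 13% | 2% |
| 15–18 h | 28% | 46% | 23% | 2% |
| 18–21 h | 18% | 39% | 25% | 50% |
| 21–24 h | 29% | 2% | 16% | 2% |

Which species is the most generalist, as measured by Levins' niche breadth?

Convert percentages to proportions (divide by 100).
Σp_P1ᵢ² = 0.09² + 0.02² + 0.12² + 0.02² + 0.28² + 0.18² + 0.29² = 0.0081 + 0.0004 + 0.0144 + 0.0004 + 0.0784 + 0.0324 + 0.0841 = 0.2182
B_P1 = 1 / 0.2182 = 4.5830
Σp_P4ᵢ² = 0.02² + 0.07² + 0.02² + 0.02² + 0.46² + 0.39² + 0.02² = 0.0004 + 0.0049 + 0.0004 + 0.0004 + 0.2116 + 0.1521 + 0.0004 = 0.3702
B_P4 = 1 / 0.3702 = 2.7012
Σp_P2ᵢ² = 0.02² + 0.09² + 0.12² + 0.13² + 0.23² + 0.25² + 0.16² = 0.0004 + 0.0081 + 0.0144 + 0.0169 + 0.0529 + 0.0625 + 0.0256 = 0.1808
B_P2 = 1 / 0.1808 = 5.5310
Σp_P3ᵢ² = 0.09² + 0.08² + 0.27² + 0.02² + 0.02² + 0.50² + 0.02² = 0.0081 + 0.0064 + 0.0729 + 0.0004 + 0.0004 + 0.2500 + 0.0004 = 0.3386
B_P3 = 1 / 0.3386 = 2.9533
Highest B → broadest niche (most generalist): population P2 (B = 5.53).

population P2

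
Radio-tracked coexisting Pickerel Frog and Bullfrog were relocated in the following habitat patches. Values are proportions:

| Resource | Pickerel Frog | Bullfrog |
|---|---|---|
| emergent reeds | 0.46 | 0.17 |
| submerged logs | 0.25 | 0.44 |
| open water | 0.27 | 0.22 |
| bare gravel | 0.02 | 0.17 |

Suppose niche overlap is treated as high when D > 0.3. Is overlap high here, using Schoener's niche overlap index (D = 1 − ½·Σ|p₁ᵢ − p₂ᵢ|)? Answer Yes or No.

Yes

Σ|p₁ᵢ − p₂ᵢ| = 0.29 + 0.19 + 0.05 + 0.15 = 0.68
D = 1 − ½ × 0.68 = 1 − 0.340 = 0.6600
D = 0.6600 > 0.3 → Yes.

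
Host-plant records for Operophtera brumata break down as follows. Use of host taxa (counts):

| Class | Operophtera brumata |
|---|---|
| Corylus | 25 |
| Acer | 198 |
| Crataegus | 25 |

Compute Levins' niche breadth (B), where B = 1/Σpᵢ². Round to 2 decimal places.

1.52

Proportions for Operophtera brumata (n=248): 25/248=0.1008, 198/248=0.7984, 25/248=0.1008
Σpᵢ² = 0.1008² + 0.7984² + 0.1008² = 0.010161 + 0.637443 + 0.010161 = 0.657765
B = 1 / 0.657765 = 1.5203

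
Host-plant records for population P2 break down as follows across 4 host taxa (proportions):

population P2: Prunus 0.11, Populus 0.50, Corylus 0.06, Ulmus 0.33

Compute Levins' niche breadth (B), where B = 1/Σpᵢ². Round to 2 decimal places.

Σpᵢ² = 0.11² + 0.50² + 0.06² + 0.33² = 0.0121 + 0.2500 + 0.0036 + 0.1089 = 0.3746
B = 1 / 0.3746 = 2.6695

2.67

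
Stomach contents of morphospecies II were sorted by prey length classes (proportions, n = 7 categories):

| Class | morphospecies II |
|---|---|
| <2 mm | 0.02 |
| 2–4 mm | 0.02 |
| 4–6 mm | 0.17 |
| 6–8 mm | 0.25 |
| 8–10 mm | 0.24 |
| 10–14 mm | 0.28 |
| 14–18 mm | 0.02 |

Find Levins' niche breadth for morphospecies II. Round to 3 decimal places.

Σpᵢ² = 0.02² + 0.02² + 0.17² + 0.25² + 0.24² + 0.28² + 0.02² = 0.0004 + 0.0004 + 0.0289 + 0.0625 + 0.0576 + 0.0784 + 0.0004 = 0.2286
B = 1 / 0.2286 = 4.37445

4.374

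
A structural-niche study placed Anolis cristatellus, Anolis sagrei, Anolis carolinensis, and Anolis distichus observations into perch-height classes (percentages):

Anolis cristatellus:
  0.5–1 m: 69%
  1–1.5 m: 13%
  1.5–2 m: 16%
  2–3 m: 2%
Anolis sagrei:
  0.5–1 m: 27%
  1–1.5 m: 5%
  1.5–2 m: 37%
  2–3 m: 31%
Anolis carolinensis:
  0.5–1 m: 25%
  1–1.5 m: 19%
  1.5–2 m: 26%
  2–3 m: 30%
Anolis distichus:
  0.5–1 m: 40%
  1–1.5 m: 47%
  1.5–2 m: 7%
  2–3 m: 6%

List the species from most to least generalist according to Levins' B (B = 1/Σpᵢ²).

Anolis carolinensis > Anolis sagrei > Anolis distichus > Anolis cristatellus

Convert percentages to proportions (divide by 100).
Σp_crisᵢ² = 0.69² + 0.13² + 0.16² + 0.02² = 0.4761 + 0.0169 + 0.0256 + 0.0004 = 0.5190
B_cris = 1 / 0.5190 = 1.9268
Σp_sagrᵢ² = 0.27² + 0.05² + 0.37² + 0.31² = 0.0729 + 0.0025 + 0.1369 + 0.0961 = 0.3084
B_sagr = 1 / 0.3084 = 3.2425
Σp_caroᵢ² = 0.25² + 0.19² + 0.26² + 0.30² = 0.0625 + 0.0361 + 0.0676 + 0.0900 = 0.2562
B_caro = 1 / 0.2562 = 3.9032
Σp_distᵢ² = 0.40² + 0.47² + 0.07² + 0.06² = 0.1600 + 0.2209 + 0.0049 + 0.0036 = 0.3894
B_dist = 1 / 0.3894 = 2.5681
Ranking by B (broadest → narrowest): Anolis carolinensis (3.90) > Anolis sagrei (3.24) > Anolis distichus (2.57) > Anolis cristatellus (1.93)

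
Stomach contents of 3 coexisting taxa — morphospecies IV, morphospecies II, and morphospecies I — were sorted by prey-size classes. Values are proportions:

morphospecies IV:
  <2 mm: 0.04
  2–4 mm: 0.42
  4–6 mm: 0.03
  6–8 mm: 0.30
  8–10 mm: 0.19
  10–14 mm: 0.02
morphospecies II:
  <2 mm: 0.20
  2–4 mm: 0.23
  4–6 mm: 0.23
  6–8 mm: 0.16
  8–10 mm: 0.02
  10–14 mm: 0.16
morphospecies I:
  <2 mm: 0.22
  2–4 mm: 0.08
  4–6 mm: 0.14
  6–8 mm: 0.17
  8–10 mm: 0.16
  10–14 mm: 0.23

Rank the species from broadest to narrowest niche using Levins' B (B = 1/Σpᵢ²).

morphospecies I > morphospecies II > morphospecies IV

Σp_IVᵢ² = 0.04² + 0.42² + 0.03² + 0.30² + 0.19² + 0.02² = 0.0016 + 0.1764 + 0.0009 + 0.0900 + 0.0361 + 0.0004 = 0.3054
B_IV = 1 / 0.3054 = 3.2744
Σp_IIᵢ² = 0.20² + 0.23² + 0.23² + 0.16² + 0.02² + 0.16² = 0.0400 + 0.0529 + 0.0529 + 0.0256 + 0.0004 + 0.0256 = 0.1974
B_II = 1 / 0.1974 = 5.0659
Σp_Iᵢ² = 0.22² + 0.08² + 0.14² + 0.17² + 0.16² + 0.23² = 0.0484 + 0.0064 + 0.0196 + 0.0289 + 0.0256 + 0.0529 = 0.1818
B_I = 1 / 0.1818 = 5.5006
Ranking by B (broadest → narrowest): morphospecies I (5.50) > morphospecies II (5.07) > morphospecies IV (3.27)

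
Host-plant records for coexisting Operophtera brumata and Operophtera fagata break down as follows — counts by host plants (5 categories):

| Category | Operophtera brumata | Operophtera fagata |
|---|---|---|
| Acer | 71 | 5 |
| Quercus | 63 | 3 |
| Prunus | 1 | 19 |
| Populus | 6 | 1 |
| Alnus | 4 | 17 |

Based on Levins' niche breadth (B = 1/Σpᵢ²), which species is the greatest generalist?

Proportions for Operophtera brumata (n=145): 71/145=0.4897, 63/145=0.4345, 1/145=0.0069, 6/145=0.0414, 4/145=0.0276
Proportions for Operophtera fagata (n=45): 5/45=0.1111, 3/45=0.0667, 19/45=0.4222, 1/45=0.0222, 17/45=0.3778
Σp_brumᵢ² = 0.4897² + 0.4345² + 0.0069² + 0.0414² + 0.0276² = 0.239806 + 0.188790 + 0.000048 + 0.001714 + 0.000762 = 0.431120
B_brum = 1 / 0.431120 = 2.3195
Σp_fagaᵢ² = 0.1111² + 0.0667² + 0.4222² + 0.0222² + 0.3778² = 0.012343 + 0.004449 + 0.178253 + 0.000493 + 0.142733 = 0.338271
B_faga = 1 / 0.338271 = 2.9562
Highest B → broadest niche (most generalist): Operophtera fagata (B = 2.96).

Operophtera fagata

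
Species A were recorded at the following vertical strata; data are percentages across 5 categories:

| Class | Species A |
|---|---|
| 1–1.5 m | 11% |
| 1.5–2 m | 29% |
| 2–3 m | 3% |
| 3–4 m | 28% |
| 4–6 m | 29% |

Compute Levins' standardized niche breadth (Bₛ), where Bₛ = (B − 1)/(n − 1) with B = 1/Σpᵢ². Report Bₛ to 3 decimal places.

Convert percentages to proportions (divide by 100).
Σpᵢ² = 0.11² + 0.29² + 0.03² + 0.28² + 0.29² = 0.0121 + 0.0841 + 0.0009 + 0.0784 + 0.0841 = 0.2596
B = 1 / 0.2596 = 3.85208
Bₛ = (B − 1)/(n − 1) = (3.85208 − 1)/(5 − 1) = 2.85208/4 = 0.71302

0.713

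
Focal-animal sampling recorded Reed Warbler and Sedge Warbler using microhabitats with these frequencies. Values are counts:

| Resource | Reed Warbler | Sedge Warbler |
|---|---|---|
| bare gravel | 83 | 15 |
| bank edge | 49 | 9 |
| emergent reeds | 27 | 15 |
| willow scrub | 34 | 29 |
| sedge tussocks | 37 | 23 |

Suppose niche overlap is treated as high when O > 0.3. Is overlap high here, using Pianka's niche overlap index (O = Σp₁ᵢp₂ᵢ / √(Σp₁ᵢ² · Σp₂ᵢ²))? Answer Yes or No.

Yes

Proportions for Reed Warbler (n=230): 83/230=0.3609, 49/230=0.2130, 27/230=0.1174, 34/230=0.1478, 37/230=0.1609
Proportions for Sedge Warbler (n=91): 15/91=0.1648, 9/91=0.0989, 15/91=0.1648, 29/91=0.3187, 23/91=0.2527
Σ p₁ᵢp₂ᵢ = 0.059476 + 0.021066 + 0.019348 + 0.047104 + 0.040659 = 0.187653
Σp_1ᵢ² = 0.3609² + 0.2130² + 0.1174² + 0.1478² + 0.1609² = 0.130249 + 0.045369 + 0.013783 + 0.021845 + 0.025889 = 0.237135
Σp_2ᵢ² = 0.1648² + 0.0989² + 0.1648² + 0.3187² + 0.2527² = 0.027159 + 0.009781 + 0.027159 + 0.101570 + 0.063857 = 0.229526
O = 0.187653 / √(0.237135 × 0.229526) = 0.187653 / 0.2332995 = 0.8043
O = 0.8043 > 0.3 → Yes.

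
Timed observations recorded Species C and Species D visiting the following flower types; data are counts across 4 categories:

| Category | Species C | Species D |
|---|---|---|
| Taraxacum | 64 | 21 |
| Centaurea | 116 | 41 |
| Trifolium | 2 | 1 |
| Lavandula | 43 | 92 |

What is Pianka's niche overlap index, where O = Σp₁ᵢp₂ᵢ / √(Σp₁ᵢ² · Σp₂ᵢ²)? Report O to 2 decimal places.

Proportions for Species C (n=225): 64/225=0.2844, 116/225=0.5156, 2/225=0.0089, 43/225=0.1911
Proportions for Species D (n=155): 21/155=0.1355, 41/155=0.2645, 1/155=0.0065, 92/155=0.5935
Σ p₁ᵢp₂ᵢ = 0.038536 + 0.136376 + 0.000058 + 0.113418 = 0.288388
Σp_1ᵢ² = 0.2844² + 0.5156² + 0.0089² + 0.1911² = 0.080883 + 0.265843 + 0.000079 + 0.036519 = 0.383324
Σp_2ᵢ² = 0.1355² + 0.2645² + 0.0065² + 0.5935² = 0.018360 + 0.069960 + 0.000042 + 0.352242 = 0.440604
O = 0.288388 / √(0.383324 × 0.440604) = 0.288388 / 0.4109673 = 0.7017

0.70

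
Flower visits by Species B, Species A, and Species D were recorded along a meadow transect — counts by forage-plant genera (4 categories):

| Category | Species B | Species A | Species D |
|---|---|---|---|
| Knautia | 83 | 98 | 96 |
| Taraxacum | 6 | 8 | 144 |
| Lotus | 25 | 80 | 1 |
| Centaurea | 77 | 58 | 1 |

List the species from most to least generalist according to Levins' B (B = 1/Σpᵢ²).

Species A > Species B > Species D

Proportions for Species B (n=191): 83/191=0.4346, 6/191=0.0314, 25/191=0.1309, 77/191=0.4031
Proportions for Species A (n=244): 98/244=0.4016, 8/244=0.0328, 80/244=0.3279, 58/244=0.2377
Proportions for Species D (n=242): 96/242=0.3967, 144/242=0.5950, 1/242=0.0041, 1/242=0.0041
Σp_Bᵢ² = 0.4346² + 0.0314² + 0.1309² + 0.4031² = 0.188877 + 0.000986 + 0.017135 + 0.162490 = 0.369488
B_B = 1 / 0.369488 = 2.7064
Σp_Aᵢ² = 0.4016² + 0.0328² + 0.3279² + 0.2377² = 0.161283 + 0.001076 + 0.107518 + 0.056501 = 0.326378
B_A = 1 / 0.326378 = 3.0639
Σp_Dᵢ² = 0.3967² + 0.5950² + 0.0041² + 0.0041² = 0.157371 + 0.354025 + 0.000017 + 0.000017 = 0.511430
B_D = 1 / 0.511430 = 1.9553
Ranking by B (broadest → narrowest): Species A (3.06) > Species B (2.71) > Species D (1.96)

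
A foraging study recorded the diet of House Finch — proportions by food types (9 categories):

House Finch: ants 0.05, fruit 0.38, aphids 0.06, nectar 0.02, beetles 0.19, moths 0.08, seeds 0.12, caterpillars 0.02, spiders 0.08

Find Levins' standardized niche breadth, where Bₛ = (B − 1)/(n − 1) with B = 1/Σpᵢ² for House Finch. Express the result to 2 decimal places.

Σpᵢ² = 0.05² + 0.38² + 0.06² + 0.02² + 0.19² + 0.08² + 0.12² + 0.02² + 0.08² = 0.0025 + 0.1444 + 0.0036 + 0.0004 + 0.0361 + 0.0064 + 0.0144 + 0.0004 + 0.0064 = 0.2146
B = 1 / 0.2146 = 4.6598
Bₛ = (B − 1)/(n − 1) = (4.6598 − 1)/(9 − 1) = 3.6598/8 = 0.4575

0.46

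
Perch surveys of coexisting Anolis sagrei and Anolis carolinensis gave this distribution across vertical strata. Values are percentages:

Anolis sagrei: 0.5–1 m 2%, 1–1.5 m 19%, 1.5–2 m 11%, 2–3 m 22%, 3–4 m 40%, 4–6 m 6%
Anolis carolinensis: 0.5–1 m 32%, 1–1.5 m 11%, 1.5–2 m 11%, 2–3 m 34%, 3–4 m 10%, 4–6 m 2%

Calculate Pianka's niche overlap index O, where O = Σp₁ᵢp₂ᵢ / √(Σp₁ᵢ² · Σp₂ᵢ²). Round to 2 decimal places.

0.61

Convert percentages to proportions (divide by 100).
Σ p₁ᵢp₂ᵢ = 0.0064 + 0.0209 + 0.0121 + 0.0748 + 0.0400 + 0.0012 = 0.1554
Σp_1ᵢ² = 0.02² + 0.19² + 0.11² + 0.22² + 0.40² + 0.06² = 0.0004 + 0.0361 + 0.0121 + 0.0484 + 0.1600 + 0.0036 = 0.2606
Σp_2ᵢ² = 0.32² + 0.11² + 0.11² + 0.34² + 0.10² + 0.02² = 0.1024 + 0.0121 + 0.0121 + 0.1156 + 0.0100 + 0.0004 = 0.2526
O = 0.1554 / √(0.2606 × 0.2526) = 0.1554 / 0.25657 = 0.6057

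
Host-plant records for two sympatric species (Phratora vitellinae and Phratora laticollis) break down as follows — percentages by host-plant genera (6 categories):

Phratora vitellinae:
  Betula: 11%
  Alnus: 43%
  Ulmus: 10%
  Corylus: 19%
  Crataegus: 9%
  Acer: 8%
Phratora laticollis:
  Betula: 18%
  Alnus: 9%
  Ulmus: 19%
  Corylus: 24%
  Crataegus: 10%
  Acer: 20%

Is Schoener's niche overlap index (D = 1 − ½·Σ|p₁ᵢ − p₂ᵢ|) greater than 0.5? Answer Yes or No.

Yes

Convert percentages to proportions (divide by 100).
Σ|p₁ᵢ − p₂ᵢ| = 0.07 + 0.34 + 0.09 + 0.05 + 0.01 + 0.12 = 0.68
D = 1 − ½ × 0.68 = 1 − 0.340 = 0.6600
D = 0.6600 > 0.5 → Yes.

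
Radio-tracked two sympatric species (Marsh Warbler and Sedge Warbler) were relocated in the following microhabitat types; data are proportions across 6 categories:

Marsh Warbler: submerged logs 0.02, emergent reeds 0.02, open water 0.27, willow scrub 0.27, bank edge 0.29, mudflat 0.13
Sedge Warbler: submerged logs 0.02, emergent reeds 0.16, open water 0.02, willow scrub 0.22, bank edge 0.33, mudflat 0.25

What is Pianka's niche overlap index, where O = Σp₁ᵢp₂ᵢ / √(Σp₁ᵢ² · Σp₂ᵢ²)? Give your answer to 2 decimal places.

Σ p₁ᵢp₂ᵢ = 0.0004 + 0.0032 + 0.0054 + 0.0594 + 0.0957 + 0.0325 = 0.1966
Σp_1ᵢ² = 0.02² + 0.02² + 0.27² + 0.27² + 0.29² + 0.13² = 0.0004 + 0.0004 + 0.0729 + 0.0729 + 0.0841 + 0.0169 = 0.2476
Σp_2ᵢ² = 0.02² + 0.16² + 0.02² + 0.22² + 0.33² + 0.25² = 0.0004 + 0.0256 + 0.0004 + 0.0484 + 0.1089 + 0.0625 = 0.2462
O = 0.1966 / √(0.2476 × 0.2462) = 0.1966 / 0.24690 = 0.7963

0.80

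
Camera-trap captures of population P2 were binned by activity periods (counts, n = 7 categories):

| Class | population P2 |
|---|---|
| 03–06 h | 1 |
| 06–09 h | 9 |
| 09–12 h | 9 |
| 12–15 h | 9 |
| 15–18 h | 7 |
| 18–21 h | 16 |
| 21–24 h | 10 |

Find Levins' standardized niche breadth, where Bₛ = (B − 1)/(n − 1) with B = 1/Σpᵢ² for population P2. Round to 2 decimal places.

Proportions for population P2 (n=61): 1/61=0.0164, 9/61=0.1475, 9/61=0.1475, 9/61=0.1475, 7/61=0.1148, 16/61=0.2623, 10/61=0.1639
Σpᵢ² = 0.0164² + 0.1475² + 0.1475² + 0.1475² + 0.1148² + 0.2623² + 0.1639² = 0.000269 + 0.021756 + 0.021756 + 0.021756 + 0.013179 + 0.068801 + 0.026863 = 0.174380
B = 1 / 0.174380 = 5.7346
Bₛ = (B − 1)/(n − 1) = (5.7346 − 1)/(7 − 1) = 4.7346/6 = 0.7891

0.79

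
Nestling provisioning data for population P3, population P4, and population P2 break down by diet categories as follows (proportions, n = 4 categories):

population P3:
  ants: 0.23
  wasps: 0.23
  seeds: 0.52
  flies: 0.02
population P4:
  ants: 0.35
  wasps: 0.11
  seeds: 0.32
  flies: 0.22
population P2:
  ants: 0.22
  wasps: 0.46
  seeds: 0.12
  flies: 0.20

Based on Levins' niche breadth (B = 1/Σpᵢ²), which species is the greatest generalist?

Σp_P3ᵢ² = 0.23² + 0.23² + 0.52² + 0.02² = 0.0529 + 0.0529 + 0.2704 + 0.0004 = 0.3766
B_P3 = 1 / 0.3766 = 2.6553
Σp_P4ᵢ² = 0.35² + 0.11² + 0.32² + 0.22² = 0.1225 + 0.0121 + 0.1024 + 0.0484 = 0.2854
B_P4 = 1 / 0.2854 = 3.5039
Σp_P2ᵢ² = 0.22² + 0.46² + 0.12² + 0.20² = 0.0484 + 0.2116 + 0.0144 + 0.0400 = 0.3144
B_P2 = 1 / 0.3144 = 3.1807
Highest B → broadest niche (most generalist): population P4 (B = 3.50).

population P4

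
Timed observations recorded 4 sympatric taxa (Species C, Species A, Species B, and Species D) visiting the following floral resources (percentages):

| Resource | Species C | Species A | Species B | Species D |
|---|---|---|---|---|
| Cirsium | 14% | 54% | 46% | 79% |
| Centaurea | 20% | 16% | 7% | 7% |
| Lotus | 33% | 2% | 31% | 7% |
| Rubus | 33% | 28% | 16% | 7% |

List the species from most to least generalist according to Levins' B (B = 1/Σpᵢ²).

Species C > Species B > Species A > Species D

Convert percentages to proportions (divide by 100).
Σp_Cᵢ² = 0.14² + 0.20² + 0.33² + 0.33² = 0.0196 + 0.0400 + 0.1089 + 0.1089 = 0.2774
B_C = 1 / 0.2774 = 3.6049
Σp_Aᵢ² = 0.54² + 0.16² + 0.02² + 0.28² = 0.2916 + 0.0256 + 0.0004 + 0.0784 = 0.3960
B_A = 1 / 0.3960 = 2.5253
Σp_Bᵢ² = 0.46² + 0.07² + 0.31² + 0.16² = 0.2116 + 0.0049 + 0.0961 + 0.0256 = 0.3382
B_B = 1 / 0.3382 = 2.9568
Σp_Dᵢ² = 0.79² + 0.07² + 0.07² + 0.07² = 0.6241 + 0.0049 + 0.0049 + 0.0049 = 0.6388
B_D = 1 / 0.6388 = 1.5654
Ranking by B (broadest → narrowest): Species C (3.60) > Species B (2.96) > Species A (2.53) > Species D (1.57)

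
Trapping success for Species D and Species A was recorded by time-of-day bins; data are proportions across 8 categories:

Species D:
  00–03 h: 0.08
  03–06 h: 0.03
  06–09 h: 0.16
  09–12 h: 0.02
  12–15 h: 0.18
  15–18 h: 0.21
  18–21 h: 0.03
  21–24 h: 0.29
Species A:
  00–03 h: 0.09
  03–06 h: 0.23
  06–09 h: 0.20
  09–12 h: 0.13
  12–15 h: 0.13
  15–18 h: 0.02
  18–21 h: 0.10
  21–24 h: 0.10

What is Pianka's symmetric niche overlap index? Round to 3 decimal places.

Σ p₁ᵢp₂ᵢ = 0.0072 + 0.0069 + 0.0320 + 0.0026 + 0.0234 + 0.0042 + 0.0030 + 0.0290 = 0.1083
Σp_1ᵢ² = 0.08² + 0.03² + 0.16² + 0.02² + 0.18² + 0.21² + 0.03² + 0.29² = 0.0064 + 0.0009 + 0.0256 + 0.0004 + 0.0324 + 0.0441 + 0.0009 + 0.0841 = 0.1948
Σp_2ᵢ² = 0.09² + 0.23² + 0.20² + 0.13² + 0.13² + 0.02² + 0.10² + 0.10² = 0.0081 + 0.0529 + 0.0400 + 0.0169 + 0.0169 + 0.0004 + 0.0100 + 0.0100 = 0.1552
O = 0.1083 / √(0.1948 × 0.1552) = 0.1083 / 0.173876 = 0.62286

0.623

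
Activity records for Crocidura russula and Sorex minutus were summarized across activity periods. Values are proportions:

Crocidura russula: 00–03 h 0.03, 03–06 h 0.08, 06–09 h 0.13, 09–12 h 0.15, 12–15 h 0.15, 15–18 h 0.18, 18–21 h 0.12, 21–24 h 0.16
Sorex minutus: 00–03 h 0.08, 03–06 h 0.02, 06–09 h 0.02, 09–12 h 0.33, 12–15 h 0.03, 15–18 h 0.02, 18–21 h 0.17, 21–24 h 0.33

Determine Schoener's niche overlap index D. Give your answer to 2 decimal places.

Σ|p₁ᵢ − p₂ᵢ| = 0.05 + 0.06 + 0.11 + 0.18 + 0.12 + 0.16 + 0.05 + 0.17 = 0.90
D = 1 − ½ × 0.90 = 1 − 0.450 = 0.5500

0.55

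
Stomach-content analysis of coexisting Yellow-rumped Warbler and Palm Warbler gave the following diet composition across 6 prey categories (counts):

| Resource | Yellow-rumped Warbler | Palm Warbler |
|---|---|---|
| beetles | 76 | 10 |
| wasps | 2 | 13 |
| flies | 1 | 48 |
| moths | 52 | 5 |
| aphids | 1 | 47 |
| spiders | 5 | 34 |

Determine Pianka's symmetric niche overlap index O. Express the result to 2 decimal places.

Proportions for Yellow-rumped Warbler (n=137): 76/137=0.5547, 2/137=0.0146, 1/137=0.0073, 52/137=0.3796, 1/137=0.0073, 5/137=0.0365
Proportions for Palm Warbler (n=157): 10/157=0.0637, 13/157=0.0828, 48/157=0.3057, 5/157=0.0318, 47/157=0.2994, 34/157=0.2166
Σ p₁ᵢp₂ᵢ = 0.035334 + 0.001209 + 0.002232 + 0.012071 + 0.002186 + 0.007906 = 0.060938
Σp_1ᵢ² = 0.5547² + 0.0146² + 0.0073² + 0.3796² + 0.0073² + 0.0365² = 0.307692 + 0.000213 + 0.000053 + 0.144096 + 0.000053 + 0.001332 = 0.453439
Σp_2ᵢ² = 0.0637² + 0.0828² + 0.3057² + 0.0318² + 0.2994² + 0.2166² = 0.004058 + 0.006856 + 0.093452 + 0.001011 + 0.089640 + 0.046916 = 0.241933
O = 0.060938 / √(0.453439 × 0.241933) = 0.060938 / 0.3312127 = 0.1840

0.18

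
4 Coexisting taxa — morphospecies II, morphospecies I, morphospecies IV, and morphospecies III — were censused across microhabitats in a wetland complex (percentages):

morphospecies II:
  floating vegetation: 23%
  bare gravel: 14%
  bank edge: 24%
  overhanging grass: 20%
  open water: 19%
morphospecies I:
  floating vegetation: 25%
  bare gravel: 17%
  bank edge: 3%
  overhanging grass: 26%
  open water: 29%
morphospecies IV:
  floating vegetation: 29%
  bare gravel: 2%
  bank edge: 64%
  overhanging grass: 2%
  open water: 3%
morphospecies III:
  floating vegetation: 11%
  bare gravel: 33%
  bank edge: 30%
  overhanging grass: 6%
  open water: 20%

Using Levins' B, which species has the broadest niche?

Convert percentages to proportions (divide by 100).
Σp_IIᵢ² = 0.23² + 0.14² + 0.24² + 0.20² + 0.19² = 0.0529 + 0.0196 + 0.0576 + 0.0400 + 0.0361 = 0.2062
B_II = 1 / 0.2062 = 4.8497
Σp_Iᵢ² = 0.25² + 0.17² + 0.03² + 0.26² + 0.29² = 0.0625 + 0.0289 + 0.0009 + 0.0676 + 0.0841 = 0.2440
B_I = 1 / 0.2440 = 4.0984
Σp_IVᵢ² = 0.29² + 0.02² + 0.64² + 0.02² + 0.03² = 0.0841 + 0.0004 + 0.4096 + 0.0004 + 0.0009 = 0.4954
B_IV = 1 / 0.4954 = 2.0186
Σp_IIIᵢ² = 0.11² + 0.33² + 0.30² + 0.06² + 0.20² = 0.0121 + 0.1089 + 0.0900 + 0.0036 + 0.0400 = 0.2546
B_III = 1 / 0.2546 = 3.9277
Highest B → broadest niche (most generalist): morphospecies II (B = 4.85).

morphospecies II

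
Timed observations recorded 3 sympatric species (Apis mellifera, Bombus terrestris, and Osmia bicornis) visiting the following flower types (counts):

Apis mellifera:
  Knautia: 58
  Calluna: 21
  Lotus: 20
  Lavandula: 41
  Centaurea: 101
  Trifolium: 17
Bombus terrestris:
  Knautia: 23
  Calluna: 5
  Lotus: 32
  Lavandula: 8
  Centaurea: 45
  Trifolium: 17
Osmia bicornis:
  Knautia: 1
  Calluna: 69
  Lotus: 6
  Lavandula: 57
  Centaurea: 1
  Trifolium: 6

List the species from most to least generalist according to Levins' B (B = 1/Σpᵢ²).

Bombus terrestris > Apis mellifera > Osmia bicornis

Proportions for Apis mellifera (n=258): 58/258=0.2248, 21/258=0.0814, 20/258=0.0775, 41/258=0.1589, 101/258=0.3915, 17/258=0.0659
Proportions for Bombus terrestris (n=130): 23/130=0.1769, 5/130=0.0385, 32/130=0.2462, 8/130=0.0615, 45/130=0.3462, 17/130=0.1308
Proportions for Osmia bicornis (n=140): 1/140=0.0071, 69/140=0.4929, 6/140=0.0429, 57/140=0.4071, 1/140=0.0071, 6/140=0.0429
Σp_mellᵢ² = 0.2248² + 0.0814² + 0.0775² + 0.1589² + 0.3915² + 0.0659² = 0.050535 + 0.006626 + 0.006006 + 0.025249 + 0.153272 + 0.004343 = 0.246031
B_mell = 1 / 0.246031 = 4.0645
Σp_terrᵢ² = 0.1769² + 0.0385² + 0.2462² + 0.0615² + 0.3462² + 0.1308² = 0.031294 + 0.001482 + 0.060614 + 0.003782 + 0.119854 + 0.017109 = 0.234135
B_terr = 1 / 0.234135 = 4.2710
Σp_bicoᵢ² = 0.0071² + 0.4929² + 0.0429² + 0.4071² + 0.0071² + 0.0429² = 0.000050 + 0.242950 + 0.001840 + 0.165730 + 0.000050 + 0.001840 = 0.412460
B_bico = 1 / 0.412460 = 2.4245
Ranking by B (broadest → narrowest): Bombus terrestris (4.27) > Apis mellifera (4.06) > Osmia bicornis (2.42)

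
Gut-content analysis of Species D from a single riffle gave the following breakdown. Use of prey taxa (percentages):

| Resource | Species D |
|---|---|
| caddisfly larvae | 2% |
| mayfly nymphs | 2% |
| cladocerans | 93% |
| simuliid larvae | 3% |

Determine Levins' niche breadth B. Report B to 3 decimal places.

1.154

Convert percentages to proportions (divide by 100).
Σpᵢ² = 0.02² + 0.02² + 0.93² + 0.03² = 0.0004 + 0.0004 + 0.8649 + 0.0009 = 0.8666
B = 1 / 0.8666 = 1.15393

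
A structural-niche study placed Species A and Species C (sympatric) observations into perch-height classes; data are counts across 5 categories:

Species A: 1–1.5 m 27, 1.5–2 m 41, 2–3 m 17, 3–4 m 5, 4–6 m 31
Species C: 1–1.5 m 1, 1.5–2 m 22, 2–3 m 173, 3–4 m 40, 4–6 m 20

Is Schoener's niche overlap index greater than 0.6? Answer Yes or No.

Proportions for Species A (n=121): 27/121=0.2231, 41/121=0.3388, 17/121=0.1405, 5/121=0.0413, 31/121=0.2562
Proportions for Species C (n=256): 1/256=0.0039, 22/256=0.0859, 173/256=0.6758, 40/256=0.1563, 20/256=0.0781
Σ|p₁ᵢ − p₂ᵢ| = 0.2192 + 0.2529 + 0.5353 + 0.1150 + 0.1781 = 1.3005
D = 1 − ½ × 1.3005 = 1 − 0.65025 = 0.34975
D = 0.34975 < 0.6 → No.

No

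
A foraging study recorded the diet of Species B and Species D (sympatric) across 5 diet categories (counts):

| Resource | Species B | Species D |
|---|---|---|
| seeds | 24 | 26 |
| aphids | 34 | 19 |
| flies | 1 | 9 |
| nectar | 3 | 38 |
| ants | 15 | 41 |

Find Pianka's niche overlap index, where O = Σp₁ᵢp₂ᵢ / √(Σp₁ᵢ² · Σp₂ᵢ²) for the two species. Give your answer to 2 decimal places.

Proportions for Species B (n=77): 24/77=0.3117, 34/77=0.4416, 1/77=0.0130, 3/77=0.0390, 15/77=0.1948
Proportions for Species D (n=133): 26/133=0.1955, 19/133=0.1429, 9/133=0.0677, 38/133=0.2857, 41/133=0.3083
Σ p₁ᵢp₂ᵢ = 0.060937 + 0.063105 + 0.000880 + 0.011142 + 0.060057 = 0.196121
Σp_1ᵢ² = 0.3117² + 0.4416² + 0.0130² + 0.0390² + 0.1948² = 0.097157 + 0.195011 + 0.000169 + 0.001521 + 0.037947 = 0.331805
Σp_2ᵢ² = 0.1955² + 0.1429² + 0.0677² + 0.2857² + 0.3083² = 0.038220 + 0.020420 + 0.004583 + 0.081624 + 0.095049 = 0.239896
O = 0.196121 / √(0.331805 × 0.239896) = 0.196121 / 0.2821324 = 0.6951

0.70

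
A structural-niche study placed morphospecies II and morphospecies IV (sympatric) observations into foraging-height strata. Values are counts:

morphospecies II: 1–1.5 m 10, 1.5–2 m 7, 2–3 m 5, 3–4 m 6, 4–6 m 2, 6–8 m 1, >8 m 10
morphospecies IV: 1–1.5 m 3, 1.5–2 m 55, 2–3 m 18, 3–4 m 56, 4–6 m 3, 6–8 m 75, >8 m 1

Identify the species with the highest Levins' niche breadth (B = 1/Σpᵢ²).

Proportions for morphospecies II (n=41): 10/41=0.2439, 7/41=0.1707, 5/41=0.1220, 6/41=0.1463, 2/41=0.0488, 1/41=0.0244, 10/41=0.2439
Proportions for morphospecies IV (n=211): 3/211=0.0142, 55/211=0.2607, 18/211=0.0853, 56/211=0.2654, 3/211=0.0142, 75/211=0.3555, 1/211=0.0047
Σp_IIᵢ² = 0.2439² + 0.1707² + 0.1220² + 0.1463² + 0.0488² + 0.0244² + 0.2439² = 0.059487 + 0.029138 + 0.014884 + 0.021404 + 0.002381 + 0.000595 + 0.059487 = 0.187376
B_II = 1 / 0.187376 = 5.3369
Σp_IVᵢ² = 0.0142² + 0.2607² + 0.0853² + 0.2654² + 0.0142² + 0.3555² + 0.0047² = 0.000202 + 0.067964 + 0.007276 + 0.070437 + 0.000202 + 0.126380 + 0.000022 = 0.272483
B_IV = 1 / 0.272483 = 3.6700
Highest B → broadest niche (most generalist): morphospecies II (B = 5.34).

morphospecies II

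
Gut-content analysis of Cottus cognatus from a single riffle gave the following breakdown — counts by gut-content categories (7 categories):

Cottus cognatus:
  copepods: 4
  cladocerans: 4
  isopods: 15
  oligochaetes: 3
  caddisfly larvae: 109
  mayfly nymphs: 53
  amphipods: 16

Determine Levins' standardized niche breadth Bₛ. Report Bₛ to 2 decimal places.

0.29

Proportions for Cottus cognatus (n=204): 4/204=0.0196, 4/204=0.0196, 15/204=0.0735, 3/204=0.0147, 109/204=0.5343, 53/204=0.2598, 16/204=0.0784
Σpᵢ² = 0.0196² + 0.0196² + 0.0735² + 0.0147² + 0.5343² + 0.2598² + 0.0784² = 0.000384 + 0.000384 + 0.005402 + 0.000216 + 0.285476 + 0.067496 + 0.006147 = 0.365505
B = 1 / 0.365505 = 2.7359
Bₛ = (B − 1)/(n − 1) = (2.7359 − 1)/(7 − 1) = 1.7359/6 = 0.2893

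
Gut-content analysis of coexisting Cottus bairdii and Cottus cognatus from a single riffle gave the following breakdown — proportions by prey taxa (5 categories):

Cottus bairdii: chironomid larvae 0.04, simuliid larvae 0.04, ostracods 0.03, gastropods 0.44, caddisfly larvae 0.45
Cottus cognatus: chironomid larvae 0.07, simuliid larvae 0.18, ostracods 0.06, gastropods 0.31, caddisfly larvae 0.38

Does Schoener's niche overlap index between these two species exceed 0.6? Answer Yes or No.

Σ|p₁ᵢ − p₂ᵢ| = 0.03 + 0.14 + 0.03 + 0.13 + 0.07 = 0.40
D = 1 − ½ × 0.40 = 1 − 0.200 = 0.8000
D = 0.8000 > 0.6 → Yes.

Yes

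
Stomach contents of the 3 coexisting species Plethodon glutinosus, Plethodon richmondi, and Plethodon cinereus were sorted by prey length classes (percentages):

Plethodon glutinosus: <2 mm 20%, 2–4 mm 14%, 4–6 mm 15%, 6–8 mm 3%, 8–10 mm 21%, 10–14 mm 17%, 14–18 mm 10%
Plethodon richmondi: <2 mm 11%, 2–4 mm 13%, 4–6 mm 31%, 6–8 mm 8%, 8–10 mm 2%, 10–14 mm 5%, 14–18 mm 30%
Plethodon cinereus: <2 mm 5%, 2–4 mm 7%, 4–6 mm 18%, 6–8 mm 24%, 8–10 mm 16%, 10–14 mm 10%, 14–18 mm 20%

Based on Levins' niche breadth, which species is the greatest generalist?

Plethodon glutinosus

Convert percentages to proportions (divide by 100).
Σp_glutᵢ² = 0.20² + 0.14² + 0.15² + 0.03² + 0.21² + 0.17² + 0.10² = 0.0400 + 0.0196 + 0.0225 + 0.0009 + 0.0441 + 0.0289 + 0.0100 = 0.1660
B_glut = 1 / 0.1660 = 6.0241
Σp_richᵢ² = 0.11² + 0.13² + 0.31² + 0.08² + 0.02² + 0.05² + 0.30² = 0.0121 + 0.0169 + 0.0961 + 0.0064 + 0.0004 + 0.0025 + 0.0900 = 0.2244
B_rich = 1 / 0.2244 = 4.4563
Σp_cineᵢ² = 0.05² + 0.07² + 0.18² + 0.24² + 0.16² + 0.10² + 0.20² = 0.0025 + 0.0049 + 0.0324 + 0.0576 + 0.0256 + 0.0100 + 0.0400 = 0.1730
B_cine = 1 / 0.1730 = 5.7803
Highest B → broadest niche (most generalist): Plethodon glutinosus (B = 6.02).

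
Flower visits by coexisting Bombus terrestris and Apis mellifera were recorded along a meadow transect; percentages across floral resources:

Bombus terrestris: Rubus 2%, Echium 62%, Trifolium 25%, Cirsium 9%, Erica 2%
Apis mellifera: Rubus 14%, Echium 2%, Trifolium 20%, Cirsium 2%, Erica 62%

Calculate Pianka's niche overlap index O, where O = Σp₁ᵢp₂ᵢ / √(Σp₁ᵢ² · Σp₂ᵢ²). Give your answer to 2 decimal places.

Convert percentages to proportions (divide by 100).
Σ p₁ᵢp₂ᵢ = 0.0028 + 0.0124 + 0.0500 + 0.0018 + 0.0124 = 0.0794
Σp_1ᵢ² = 0.02² + 0.62² + 0.25² + 0.09² + 0.02² = 0.0004 + 0.3844 + 0.0625 + 0.0081 + 0.0004 = 0.4558
Σp_2ᵢ² = 0.14² + 0.02² + 0.20² + 0.02² + 0.62² = 0.0196 + 0.0004 + 0.0400 + 0.0004 + 0.3844 = 0.4448
O = 0.0794 / √(0.4558 × 0.4448) = 0.0794 / 0.45027 = 0.1763

0.18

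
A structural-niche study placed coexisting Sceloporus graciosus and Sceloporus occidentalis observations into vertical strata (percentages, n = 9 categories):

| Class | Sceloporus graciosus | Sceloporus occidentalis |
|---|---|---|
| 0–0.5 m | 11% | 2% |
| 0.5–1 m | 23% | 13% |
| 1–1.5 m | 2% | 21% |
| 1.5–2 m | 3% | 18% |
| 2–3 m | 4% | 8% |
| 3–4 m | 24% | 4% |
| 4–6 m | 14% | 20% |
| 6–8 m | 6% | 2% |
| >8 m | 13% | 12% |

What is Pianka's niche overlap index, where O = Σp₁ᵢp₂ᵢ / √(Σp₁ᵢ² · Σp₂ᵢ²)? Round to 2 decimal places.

Convert percentages to proportions (divide by 100).
Σ p₁ᵢp₂ᵢ = 0.0022 + 0.0299 + 0.0042 + 0.0054 + 0.0032 + 0.0096 + 0.0280 + 0.0012 + 0.0156 = 0.0993
Σp_1ᵢ² = 0.11² + 0.23² + 0.02² + 0.03² + 0.04² + 0.24² + 0.14² + 0.06² + 0.13² = 0.0121 + 0.0529 + 0.0004 + 0.0009 + 0.0016 + 0.0576 + 0.0196 + 0.0036 + 0.0169 = 0.1656
Σp_2ᵢ² = 0.02² + 0.13² + 0.21² + 0.18² + 0.08² + 0.04² + 0.20² + 0.02² + 0.12² = 0.0004 + 0.0169 + 0.0441 + 0.0324 + 0.0064 + 0.0016 + 0.0400 + 0.0004 + 0.0144 = 0.1566
O = 0.0993 / √(0.1656 × 0.1566) = 0.0993 / 0.16104 = 0.6166

0.62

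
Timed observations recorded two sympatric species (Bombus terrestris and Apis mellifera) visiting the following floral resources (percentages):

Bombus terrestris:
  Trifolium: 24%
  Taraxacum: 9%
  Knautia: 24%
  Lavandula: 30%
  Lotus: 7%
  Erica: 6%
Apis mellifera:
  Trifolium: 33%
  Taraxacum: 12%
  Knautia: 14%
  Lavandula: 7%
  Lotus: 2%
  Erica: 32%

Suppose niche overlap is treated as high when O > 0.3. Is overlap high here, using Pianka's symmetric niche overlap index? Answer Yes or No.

Yes

Convert percentages to proportions (divide by 100).
Σ p₁ᵢp₂ᵢ = 0.0792 + 0.0108 + 0.0336 + 0.0210 + 0.0014 + 0.0192 = 0.1652
Σp_1ᵢ² = 0.24² + 0.09² + 0.24² + 0.30² + 0.07² + 0.06² = 0.0576 + 0.0081 + 0.0576 + 0.0900 + 0.0049 + 0.0036 = 0.2218
Σp_2ᵢ² = 0.33² + 0.12² + 0.14² + 0.07² + 0.02² + 0.32² = 0.1089 + 0.0144 + 0.0196 + 0.0049 + 0.0004 + 0.1024 = 0.2506
O = 0.1652 / √(0.2218 × 0.2506) = 0.1652 / 0.23576 = 0.7007
O = 0.7007 > 0.3 → Yes.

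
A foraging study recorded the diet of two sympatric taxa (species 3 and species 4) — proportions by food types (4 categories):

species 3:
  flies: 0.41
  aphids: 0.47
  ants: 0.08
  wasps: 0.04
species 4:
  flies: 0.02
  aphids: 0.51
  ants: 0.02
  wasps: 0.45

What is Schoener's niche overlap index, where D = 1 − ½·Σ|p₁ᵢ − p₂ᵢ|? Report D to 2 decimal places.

0.55

Σ|p₁ᵢ − p₂ᵢ| = 0.39 + 0.04 + 0.06 + 0.41 = 0.90
D = 1 − ½ × 0.90 = 1 − 0.450 = 0.5500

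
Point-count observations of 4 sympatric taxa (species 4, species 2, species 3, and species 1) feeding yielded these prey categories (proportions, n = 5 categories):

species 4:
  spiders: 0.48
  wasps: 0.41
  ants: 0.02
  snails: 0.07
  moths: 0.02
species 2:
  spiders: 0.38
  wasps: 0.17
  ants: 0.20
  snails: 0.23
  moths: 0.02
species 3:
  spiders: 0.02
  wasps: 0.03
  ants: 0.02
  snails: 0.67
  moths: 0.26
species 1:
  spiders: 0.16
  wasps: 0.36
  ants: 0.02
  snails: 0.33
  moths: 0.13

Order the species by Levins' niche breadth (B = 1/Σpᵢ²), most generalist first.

Σp_4ᵢ² = 0.48² + 0.41² + 0.02² + 0.07² + 0.02² = 0.2304 + 0.1681 + 0.0004 + 0.0049 + 0.0004 = 0.4042
B_4 = 1 / 0.4042 = 2.4740
Σp_2ᵢ² = 0.38² + 0.17² + 0.20² + 0.23² + 0.02² = 0.1444 + 0.0289 + 0.0400 + 0.0529 + 0.0004 = 0.2666
B_2 = 1 / 0.2666 = 3.7509
Σp_3ᵢ² = 0.02² + 0.03² + 0.02² + 0.67² + 0.26² = 0.0004 + 0.0009 + 0.0004 + 0.4489 + 0.0676 = 0.5182
B_3 = 1 / 0.5182 = 1.9298
Σp_1ᵢ² = 0.16² + 0.36² + 0.02² + 0.33² + 0.13² = 0.0256 + 0.1296 + 0.0004 + 0.1089 + 0.0169 = 0.2814
B_1 = 1 / 0.2814 = 3.5537
Ranking by B (broadest → narrowest): species 2 (3.75) > species 1 (3.55) > species 4 (2.47) > species 3 (1.93)

species 2 > species 1 > species 4 > species 3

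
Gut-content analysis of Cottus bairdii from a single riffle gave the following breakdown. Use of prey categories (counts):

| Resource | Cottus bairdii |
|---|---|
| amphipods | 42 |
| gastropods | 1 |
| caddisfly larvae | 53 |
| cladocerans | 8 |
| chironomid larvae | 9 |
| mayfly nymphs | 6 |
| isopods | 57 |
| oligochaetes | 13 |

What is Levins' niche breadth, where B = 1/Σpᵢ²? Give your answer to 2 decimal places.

Proportions for Cottus bairdii (n=189): 42/189=0.2222, 1/189=0.0053, 53/189=0.2804, 8/189=0.0423, 9/189=0.0476, 6/189=0.0317, 57/189=0.3016, 13/189=0.0688
Σpᵢ² = 0.2222² + 0.0053² + 0.2804² + 0.0423² + 0.0476² + 0.0317² + 0.3016² + 0.0688² = 0.049373 + 0.000028 + 0.078624 + 0.001789 + 0.002266 + 0.001005 + 0.090963 + 0.004733 = 0.228781
B = 1 / 0.228781 = 4.3710

4.37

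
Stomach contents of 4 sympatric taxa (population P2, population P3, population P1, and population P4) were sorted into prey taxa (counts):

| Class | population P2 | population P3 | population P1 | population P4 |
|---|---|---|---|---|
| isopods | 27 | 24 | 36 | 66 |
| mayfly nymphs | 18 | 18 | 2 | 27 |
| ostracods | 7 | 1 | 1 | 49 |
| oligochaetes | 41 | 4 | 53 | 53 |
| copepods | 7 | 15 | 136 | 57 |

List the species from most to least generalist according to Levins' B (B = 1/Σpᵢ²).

population P4 > population P2 > population P3 > population P1

Proportions for population P2 (n=100): 27/100=0.2700, 18/100=0.1800, 7/100=0.0700, 41/100=0.4100, 7/100=0.0700
Proportions for population P3 (n=62): 24/62=0.3871, 18/62=0.2903, 1/62=0.0161, 4/62=0.0645, 15/62=0.2419
Proportions for population P1 (n=228): 36/228=0.1579, 2/228=0.0088, 1/228=0.0044, 53/228=0.2325, 136/228=0.5965
Proportions for population P4 (n=252): 66/252=0.2619, 27/252=0.1071, 49/252=0.1944, 53/252=0.2103, 57/252=0.2262
Σp_P2ᵢ² = 0.2700² + 0.1800² + 0.0700² + 0.4100² + 0.0700² = 0.072900 + 0.032400 + 0.004900 + 0.168100 + 0.004900 = 0.283200
B_P2 = 1 / 0.283200 = 3.5311
Σp_P3ᵢ² = 0.3871² + 0.2903² + 0.0161² + 0.0645² + 0.2419² = 0.149846 + 0.084274 + 0.000259 + 0.004160 + 0.058516 = 0.297055
B_P3 = 1 / 0.297055 = 3.3664
Σp_P1ᵢ² = 0.1579² + 0.0088² + 0.0044² + 0.2325² + 0.5965² = 0.024932 + 0.000077 + 0.000019 + 0.054056 + 0.355812 = 0.434896
B_P1 = 1 / 0.434896 = 2.2994
Σp_P4ᵢ² = 0.2619² + 0.1071² + 0.1944² + 0.2103² + 0.2262² = 0.068592 + 0.011470 + 0.037791 + 0.044226 + 0.051166 = 0.213245
B_P4 = 1 / 0.213245 = 4.6894
Ranking by B (broadest → narrowest): population P4 (4.69) > population P2 (3.53) > population P3 (3.37) > population P1 (2.30)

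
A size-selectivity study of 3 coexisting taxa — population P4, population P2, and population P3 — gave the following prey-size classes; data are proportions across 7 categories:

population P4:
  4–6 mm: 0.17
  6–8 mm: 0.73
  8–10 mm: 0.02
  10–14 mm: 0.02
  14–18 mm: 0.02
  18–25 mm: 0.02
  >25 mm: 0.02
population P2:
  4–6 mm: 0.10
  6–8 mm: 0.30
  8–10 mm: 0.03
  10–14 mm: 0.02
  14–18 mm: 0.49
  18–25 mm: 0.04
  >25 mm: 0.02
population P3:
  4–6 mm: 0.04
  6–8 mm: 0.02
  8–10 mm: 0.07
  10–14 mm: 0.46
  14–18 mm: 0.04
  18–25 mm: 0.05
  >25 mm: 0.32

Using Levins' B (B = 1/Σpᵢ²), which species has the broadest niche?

Σp_P4ᵢ² = 0.17² + 0.73² + 0.02² + 0.02² + 0.02² + 0.02² + 0.02² = 0.0289 + 0.5329 + 0.0004 + 0.0004 + 0.0004 + 0.0004 + 0.0004 = 0.5638
B_P4 = 1 / 0.5638 = 1.7737
Σp_P2ᵢ² = 0.10² + 0.30² + 0.03² + 0.02² + 0.49² + 0.04² + 0.02² = 0.0100 + 0.0900 + 0.0009 + 0.0004 + 0.2401 + 0.0016 + 0.0004 = 0.3434
B_P2 = 1 / 0.3434 = 2.9121
Σp_P3ᵢ² = 0.04² + 0.02² + 0.07² + 0.46² + 0.04² + 0.05² + 0.32² = 0.0016 + 0.0004 + 0.0049 + 0.2116 + 0.0016 + 0.0025 + 0.1024 = 0.3250
B_P3 = 1 / 0.3250 = 3.0769
Highest B → broadest niche (most generalist): population P3 (B = 3.08).

population P3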